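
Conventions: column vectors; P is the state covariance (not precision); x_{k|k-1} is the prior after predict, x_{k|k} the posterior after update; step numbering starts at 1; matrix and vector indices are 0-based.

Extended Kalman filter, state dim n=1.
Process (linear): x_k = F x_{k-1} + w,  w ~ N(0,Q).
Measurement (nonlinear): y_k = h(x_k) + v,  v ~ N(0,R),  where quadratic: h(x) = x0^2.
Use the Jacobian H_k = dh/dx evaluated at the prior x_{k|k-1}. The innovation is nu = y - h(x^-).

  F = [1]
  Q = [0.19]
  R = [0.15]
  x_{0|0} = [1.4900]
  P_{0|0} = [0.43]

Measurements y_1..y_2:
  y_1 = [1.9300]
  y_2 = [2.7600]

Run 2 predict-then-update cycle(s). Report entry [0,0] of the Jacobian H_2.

step 1: x^-=[1.4900]  P^-=[0.6200]  H_jac=[2.9800]  S=[5.6558]  K=[0.3267]  nu=[-0.2901]  x^+=[1.3952]  P^+=[0.0164]
step 2: x^-=[1.3952]  P^-=[0.2064]  H_jac=[2.7905]  S=[1.7575]  K=[0.3278]  nu=[0.8133]  x^+=[1.6618]  P^+=[0.0176]

H_jac[0,0] = 2.7905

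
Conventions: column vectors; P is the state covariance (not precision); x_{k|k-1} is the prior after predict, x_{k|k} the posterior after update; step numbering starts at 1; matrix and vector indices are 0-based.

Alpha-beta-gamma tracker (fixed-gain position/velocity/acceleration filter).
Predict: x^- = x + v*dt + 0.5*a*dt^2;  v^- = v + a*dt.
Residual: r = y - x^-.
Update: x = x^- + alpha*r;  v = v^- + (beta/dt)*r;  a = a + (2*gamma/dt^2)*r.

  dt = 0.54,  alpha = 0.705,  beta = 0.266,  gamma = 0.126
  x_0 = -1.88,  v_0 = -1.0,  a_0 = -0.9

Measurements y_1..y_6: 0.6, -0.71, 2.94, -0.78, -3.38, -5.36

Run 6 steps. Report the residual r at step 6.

resid = -2.5258

step 1: x_pred=-2.5512  r=3.1512  x^+=-0.3296  v^+=0.0663  a^+=1.8233
step 2: x_pred=-0.0280  r=-0.6820  x^+=-0.5088  v^+=0.7149  a^+=1.2339
step 3: x_pred=0.0571  r=2.8829  x^+=2.0896  v^+=2.8013  a^+=3.7253
step 4: x_pred=4.1454  r=-4.9254  x^+=0.6730  v^+=2.3867  a^+=-0.5312
step 5: x_pred=1.8843  r=-5.2643  x^+=-1.8270  v^+=-0.4934  a^+=-5.0807
step 6: x_pred=-2.8342  r=-2.5258  x^+=-4.6149  v^+=-4.4811  a^+=-7.2635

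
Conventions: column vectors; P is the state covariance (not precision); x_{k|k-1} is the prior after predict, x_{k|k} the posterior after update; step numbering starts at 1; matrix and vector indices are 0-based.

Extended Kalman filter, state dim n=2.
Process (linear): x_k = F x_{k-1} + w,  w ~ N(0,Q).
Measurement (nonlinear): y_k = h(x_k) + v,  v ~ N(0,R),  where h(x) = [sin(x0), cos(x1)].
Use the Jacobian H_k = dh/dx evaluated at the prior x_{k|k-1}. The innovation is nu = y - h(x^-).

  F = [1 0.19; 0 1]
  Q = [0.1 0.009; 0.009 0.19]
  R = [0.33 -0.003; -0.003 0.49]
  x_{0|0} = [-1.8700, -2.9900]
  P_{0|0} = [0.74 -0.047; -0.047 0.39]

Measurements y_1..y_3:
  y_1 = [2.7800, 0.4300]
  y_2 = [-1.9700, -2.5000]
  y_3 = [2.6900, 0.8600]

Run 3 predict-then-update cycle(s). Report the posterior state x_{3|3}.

step 1: x^-=[-2.4381, -2.9900]  P^-=[0.8362 0.0361; 0.0361 0.5800]  H_jac=[-0.7626 0.0000; 0.0000 0.1510]  S=[0.8163 -0.0072; -0.0072 0.5032]  K=[-0.7812 -0.0003; -0.0322 0.1736]  nu=[3.4269, 1.4185]  x^+=[-5.1156, -2.8541]  P^+=[0.3381 0.0146; 0.0146 0.5639]
step 2: x^-=[-5.6579, -2.8541]  P^-=[0.4640 0.1308; 0.1308 0.7539]  H_jac=[0.8108 0.0000; 0.0000 0.2835]  S=[0.6350 0.0271; 0.0271 0.5506]  K=[0.5908 0.0383; 0.1507 0.3808]  nu=[-2.5554, -1.5410]  x^+=[-7.2265, -3.8261]  P^+=[0.2403 0.0599; 0.0599 0.6565]
step 3: x^-=[-7.9535, -3.8261]  P^-=[0.3868 0.1937; 0.1937 0.8465]  H_jac=[-0.0994 0.0000; 0.0000 -0.6323]  S=[0.3338 0.0092; 0.0092 0.8285]  K=[-0.1111 -0.1466; -0.0399 -0.6457]  nu=[3.6851, 1.6347]  x^+=[-8.6025, -5.0287]  P^+=[0.3646 0.1131; 0.1131 0.5001]

x_post = [-8.6025, -5.0287]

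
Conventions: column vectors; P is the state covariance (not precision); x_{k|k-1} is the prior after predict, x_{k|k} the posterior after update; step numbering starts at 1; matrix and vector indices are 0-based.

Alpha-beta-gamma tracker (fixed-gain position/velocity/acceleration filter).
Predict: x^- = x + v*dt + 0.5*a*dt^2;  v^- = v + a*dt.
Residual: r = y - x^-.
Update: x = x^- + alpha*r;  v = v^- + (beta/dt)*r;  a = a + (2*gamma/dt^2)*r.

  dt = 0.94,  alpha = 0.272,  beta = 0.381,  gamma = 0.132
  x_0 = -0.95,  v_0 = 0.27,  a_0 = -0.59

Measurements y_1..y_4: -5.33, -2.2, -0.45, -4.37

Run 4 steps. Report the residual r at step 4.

resid = 1.5495

step 1: x_pred=-0.9569  r=-4.3731  x^+=-2.1464  v^+=-2.0571  a^+=-1.8966
step 2: x_pred=-4.9180  r=2.7180  x^+=-4.1787  v^+=-2.7383  a^+=-1.0845
step 3: x_pred=-7.2318  r=6.7818  x^+=-5.3872  v^+=-1.0089  a^+=0.9417
step 4: x_pred=-5.9195  r=1.5495  x^+=-5.4980  v^+=0.5043  a^+=1.4047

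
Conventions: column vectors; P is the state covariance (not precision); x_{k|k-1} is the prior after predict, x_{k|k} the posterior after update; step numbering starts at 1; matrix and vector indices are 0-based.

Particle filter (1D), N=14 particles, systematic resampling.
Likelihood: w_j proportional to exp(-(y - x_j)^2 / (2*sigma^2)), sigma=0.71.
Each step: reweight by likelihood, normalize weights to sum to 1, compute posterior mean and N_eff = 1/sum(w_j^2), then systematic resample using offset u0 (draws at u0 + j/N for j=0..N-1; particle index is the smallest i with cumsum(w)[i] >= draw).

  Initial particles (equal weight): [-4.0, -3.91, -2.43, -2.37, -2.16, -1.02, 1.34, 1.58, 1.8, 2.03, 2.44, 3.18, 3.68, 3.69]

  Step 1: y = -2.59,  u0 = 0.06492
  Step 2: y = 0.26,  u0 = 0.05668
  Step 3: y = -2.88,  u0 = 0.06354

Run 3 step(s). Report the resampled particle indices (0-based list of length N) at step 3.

step 1: w=[0.0440, 0.0561, 0.3081, 0.3012, 0.2631, 0.0274, 0.0000, 0.0000, 0.0000, 0.0000, 0.0000, 0.0000, 0.0000, 0.0000]  mean=-2.4544  Neff=3.8352  idx=[1, 2, 2, 2, 2, 3, 3, 3, 3, 3, 4, 4, 4, 5]
step 2: w=[0.0000, 0.0036, 0.0036, 0.0036, 0.0036, 0.0049, 0.0049, 0.0049, 0.0049, 0.0049, 0.0140, 0.0140, 0.0140, 0.9192]  mean=-1.1211  Neff=1.1824  idx=[11, 13, 13, 13, 13, 13, 13, 13, 13, 13, 13, 13, 13, 13]
step 3: w=[0.5872, 0.0318, 0.0318, 0.0318, 0.0318, 0.0318, 0.0318, 0.0318, 0.0318, 0.0318, 0.0318, 0.0318, 0.0318, 0.0318]  mean=-1.6894  Neff=2.7941  idx=[0, 0, 0, 0, 0, 0, 0, 0, 2, 4, 7, 9, 11, 13]

resampled_idx = [0, 0, 0, 0, 0, 0, 0, 0, 2, 4, 7, 9, 11, 13]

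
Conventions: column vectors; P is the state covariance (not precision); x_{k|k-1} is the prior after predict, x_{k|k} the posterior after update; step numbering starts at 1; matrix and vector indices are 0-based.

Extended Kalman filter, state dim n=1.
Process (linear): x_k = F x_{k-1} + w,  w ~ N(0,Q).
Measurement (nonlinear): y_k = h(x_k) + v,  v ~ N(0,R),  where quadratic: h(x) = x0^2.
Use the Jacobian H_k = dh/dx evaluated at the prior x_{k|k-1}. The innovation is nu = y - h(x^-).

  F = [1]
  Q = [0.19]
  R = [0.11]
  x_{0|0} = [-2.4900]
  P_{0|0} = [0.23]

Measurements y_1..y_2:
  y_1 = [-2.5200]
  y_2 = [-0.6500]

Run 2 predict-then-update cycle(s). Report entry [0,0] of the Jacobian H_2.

H_jac[0,0] = -1.5145

step 1: x^-=[-2.4900]  P^-=[0.4200]  H_jac=[-4.9800]  S=[10.5262]  K=[-0.1987]  nu=[-8.7201]  x^+=[-0.7573]  P^+=[0.0044]
step 2: x^-=[-0.7573]  P^-=[0.1944]  H_jac=[-1.5145]  S=[0.5559]  K=[-0.5296]  nu=[-1.2235]  x^+=[-0.1093]  P^+=[0.0385]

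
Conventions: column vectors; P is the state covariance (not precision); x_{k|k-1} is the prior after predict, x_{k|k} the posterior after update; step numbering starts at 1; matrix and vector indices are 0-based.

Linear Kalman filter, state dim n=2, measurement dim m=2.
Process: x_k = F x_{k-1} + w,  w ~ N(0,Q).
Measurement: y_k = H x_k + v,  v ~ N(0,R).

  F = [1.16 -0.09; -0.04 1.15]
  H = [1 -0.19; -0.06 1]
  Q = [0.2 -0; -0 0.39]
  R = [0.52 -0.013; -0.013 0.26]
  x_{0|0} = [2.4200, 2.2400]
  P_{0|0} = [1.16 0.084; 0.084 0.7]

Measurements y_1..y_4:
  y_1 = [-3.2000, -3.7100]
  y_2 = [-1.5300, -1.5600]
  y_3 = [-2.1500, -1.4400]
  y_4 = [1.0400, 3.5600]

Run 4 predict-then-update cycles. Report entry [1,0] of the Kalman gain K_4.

K[1,0] = -0.0003

step 1: x^-=[2.6056, 2.4792]  P^-=[1.7490 -0.0139; -0.0139 1.3099]  S=[2.3216 -0.3809; -0.3809 1.5778]  K=[0.7728 0.1112; 0.0240 0.8365]  nu=[-5.3346, -6.0329]  x^+=[-2.1877, -2.6956]  P^+=[0.4086 0.0434; 0.0434 0.2198]
step 2: x^-=[-2.2951, -3.0124]  P^-=[0.7426 0.0163; 0.0163 0.6773]  S=[1.2808 -0.1697; -0.1697 0.9380]  K=[0.5874 0.0762; 0.0080 0.7225]  nu=[0.1927, 1.3147]  x^+=[-2.0817, -2.0610]  P^+=[0.3103 0.0308; 0.0308 0.1896]
step 3: x^-=[-2.2293, -2.2869]  P^-=[0.6127 0.0072; 0.0072 0.6384]  S=[1.1530 -0.1638; -0.1638 0.8997]  K=[0.5395 0.0653; 0.0018 0.7094]  nu=[-0.3553, 0.7132]  x^+=[-2.3743, -1.7817]  P^+=[0.2848 0.0271; 0.0271 0.1860]
step 4: x^-=[-2.5939, -1.9539]  P^-=[0.5791 0.0037; 0.0037 0.6340]  S=[1.1206 -0.1644; -0.1644 0.8956]  K=[0.5252 0.0618; -0.0003 0.7076]  nu=[3.2626, 5.3583]  x^+=[-0.5491, 1.8363]  P^+=[0.2772 0.0259; 0.0259 0.1855]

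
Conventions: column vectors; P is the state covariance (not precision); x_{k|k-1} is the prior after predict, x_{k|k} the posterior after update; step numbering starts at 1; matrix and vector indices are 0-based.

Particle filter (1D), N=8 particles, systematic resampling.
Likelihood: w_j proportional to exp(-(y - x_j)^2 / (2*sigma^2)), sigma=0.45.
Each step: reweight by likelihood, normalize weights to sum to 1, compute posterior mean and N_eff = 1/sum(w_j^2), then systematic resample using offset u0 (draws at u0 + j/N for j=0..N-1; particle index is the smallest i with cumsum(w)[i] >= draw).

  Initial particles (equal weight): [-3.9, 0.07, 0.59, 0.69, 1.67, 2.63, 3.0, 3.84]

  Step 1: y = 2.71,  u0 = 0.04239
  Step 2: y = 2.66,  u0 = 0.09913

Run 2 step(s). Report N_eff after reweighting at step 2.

step 1: w=[0.0000, 0.0000, 0.0000, 0.0000, 0.0363, 0.5157, 0.4257, 0.0224]  mean=2.7797  Neff=2.2276  idx=[5, 5, 5, 5, 5, 6, 6, 6]
step 2: w=[0.1377, 0.1377, 0.1377, 0.1377, 0.1377, 0.1038, 0.1038, 0.1038]  mean=2.7452  Neff=7.8639  idx=[0, 1, 2, 3, 4, 5, 6, 7]

N_eff = 7.8639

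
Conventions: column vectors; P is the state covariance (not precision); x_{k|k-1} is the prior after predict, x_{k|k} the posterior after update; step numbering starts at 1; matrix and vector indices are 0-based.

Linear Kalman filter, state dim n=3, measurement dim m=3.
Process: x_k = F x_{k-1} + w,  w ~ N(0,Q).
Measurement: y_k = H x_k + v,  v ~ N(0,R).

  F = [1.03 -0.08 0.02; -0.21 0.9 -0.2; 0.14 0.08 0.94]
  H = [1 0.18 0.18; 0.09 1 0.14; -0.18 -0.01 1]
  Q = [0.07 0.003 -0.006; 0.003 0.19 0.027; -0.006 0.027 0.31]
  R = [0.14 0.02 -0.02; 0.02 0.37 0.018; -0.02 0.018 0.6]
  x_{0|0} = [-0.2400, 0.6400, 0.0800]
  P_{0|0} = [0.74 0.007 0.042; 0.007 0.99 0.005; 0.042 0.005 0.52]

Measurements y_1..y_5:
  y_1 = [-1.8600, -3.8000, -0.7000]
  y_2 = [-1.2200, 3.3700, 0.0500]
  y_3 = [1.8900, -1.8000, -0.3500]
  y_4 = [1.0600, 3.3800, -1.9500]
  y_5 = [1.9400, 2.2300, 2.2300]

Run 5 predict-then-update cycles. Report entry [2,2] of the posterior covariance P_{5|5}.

step 1: x^-=[-0.2968, 0.6104, 0.0928]  P^-=[0.8622 -0.2325 0.1451; -0.2325 1.0444 -0.0258; 0.1451 -0.0258 0.8023]  S=[1.0289 0.0869 0.1130; 0.0869 1.3917 0.1316; 0.1130 0.1316 1.3778]  K=[0.8415 -0.1435 -0.0610; -0.1043 0.7449 -0.0585; 0.2164 0.0065 0.5452]  nu=[-1.6898, -4.3967, -0.8401]  x^+=[-1.0366, -2.4392, -0.7594]  P^+=[0.1301 -0.0444 -0.0330; -0.0444 0.2799 -0.0248; -0.0330 -0.0248 0.3167]
step 2: x^-=[-0.8878, -1.8257, -1.0541]  P^-=[0.2160 -0.0824 -0.0165; -0.0824 0.4581 -0.0342; -0.0165 -0.0342 0.5808]  S=[0.3518 0.0432 0.0263; 0.0432 0.8164 0.0709; 0.0263 0.0709 1.1941]  K=[0.5802 -0.1061 -0.0521; -0.0817 0.5549 -0.0512; 0.1962 0.0034 0.4846]  nu=[0.1862, 5.4232, 0.9261]  x^+=[-1.4036, 1.1212, -0.5504]  P^+=[0.0912 -0.0328 -0.0287; -0.0328 0.2089 -0.0229; -0.0287 -0.0229 0.2815]
step 3: x^-=[-1.5464, 1.4140, -0.6242]  P^-=[0.1725 -0.0586 -0.0174; -0.0586 0.3928 -0.0297; -0.0174 -0.0297 0.5501]  S=[0.3138 0.0517 0.0276; 0.0517 0.7556 0.0681; 0.0276 0.0681 1.1624]  K=[0.5256 -0.0919 -0.0483; -0.0592 0.5157 -0.0487; 0.2009 0.0043 0.4712]  nu=[3.2943, -2.9874, 0.0100]  x^+=[0.4589, -0.3223, 0.0293]  P^+=[0.0825 -0.0281 -0.0266; -0.0281 0.1943 -0.0218; -0.0266 -0.0218 0.2738]
step 4: x^-=[0.4991, -0.3923, 0.0661]  P^-=[0.1625 -0.0516 -0.0164; -0.0516 0.3782 -0.0281; -0.0164 -0.0281 0.5439]  S=[0.3061 0.0557 0.0293; 0.0557 0.7427 0.0679; 0.0293 0.0679 1.1554]  K=[0.5113 -0.0869 -0.0469; -0.0500 0.5059 -0.0480; 0.2042 0.0046 0.4680]  nu=[0.6196, 3.7181, -1.9301]  x^+=[0.5834, 1.5505, -0.6938]  P^+=[0.0802 -0.0264 -0.0258; -0.0264 0.1907 -0.0216; -0.0258 -0.0216 0.2720]
step 5: x^-=[0.4630, 1.4117, -0.4465]  P^-=[0.1597 -0.0494 -0.0159; -0.0494 0.3745 -0.0277; -0.0159 -0.0277 0.5425]  S=[0.3042 0.0571 0.0300; 0.0571 0.7393 0.0678; 0.0300 0.0678 1.1538]  K=[0.5071 -0.0852 -0.0464; -0.0469 0.5032 -0.0479; 0.2055 0.0045 0.4673]  nu=[1.3033, 0.8392, 2.7739]  x^+=[0.9236, 1.6399, 1.1214]  P^+=[0.0795 -0.0258 -0.0255; -0.0258 0.1897 -0.0215; -0.0255 -0.0215 0.2715]

P_post[2,2] = 0.2715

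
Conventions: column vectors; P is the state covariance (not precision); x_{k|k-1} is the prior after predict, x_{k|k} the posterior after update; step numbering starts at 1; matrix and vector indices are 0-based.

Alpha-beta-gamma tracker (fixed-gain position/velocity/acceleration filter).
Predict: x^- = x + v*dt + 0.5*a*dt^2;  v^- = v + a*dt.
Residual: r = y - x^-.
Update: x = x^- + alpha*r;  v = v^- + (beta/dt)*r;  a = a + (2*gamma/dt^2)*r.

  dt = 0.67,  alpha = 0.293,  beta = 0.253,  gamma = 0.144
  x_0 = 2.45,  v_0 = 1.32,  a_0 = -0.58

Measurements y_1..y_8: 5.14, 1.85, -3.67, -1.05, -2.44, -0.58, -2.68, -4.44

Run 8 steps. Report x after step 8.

step 1: x_pred=3.2042  r=1.9358  x^+=3.7714  v^+=1.6624  a^+=0.6619
step 2: x_pred=5.0338  r=-3.1838  x^+=4.1009  v^+=0.9036  a^+=-1.3807
step 3: x_pred=4.3965  r=-8.0665  x^+=2.0330  v^+=-3.0674  a^+=-6.5559
step 4: x_pred=-1.4936  r=0.4436  x^+=-1.3636  v^+=-7.2923  a^+=-6.2712
step 5: x_pred=-7.6571  r=5.2171  x^+=-6.1285  v^+=-9.5240  a^+=-2.9241
step 6: x_pred=-13.1659  r=12.5859  x^+=-9.4782  v^+=-6.7306  a^+=5.1506
step 7: x_pred=-12.8317  r=10.1517  x^+=-9.8572  v^+=0.5537  a^+=11.6636
step 8: x_pred=-6.8684  r=2.4284  x^+=-6.1569  v^+=9.2852  a^+=13.2215

x_post = -6.1569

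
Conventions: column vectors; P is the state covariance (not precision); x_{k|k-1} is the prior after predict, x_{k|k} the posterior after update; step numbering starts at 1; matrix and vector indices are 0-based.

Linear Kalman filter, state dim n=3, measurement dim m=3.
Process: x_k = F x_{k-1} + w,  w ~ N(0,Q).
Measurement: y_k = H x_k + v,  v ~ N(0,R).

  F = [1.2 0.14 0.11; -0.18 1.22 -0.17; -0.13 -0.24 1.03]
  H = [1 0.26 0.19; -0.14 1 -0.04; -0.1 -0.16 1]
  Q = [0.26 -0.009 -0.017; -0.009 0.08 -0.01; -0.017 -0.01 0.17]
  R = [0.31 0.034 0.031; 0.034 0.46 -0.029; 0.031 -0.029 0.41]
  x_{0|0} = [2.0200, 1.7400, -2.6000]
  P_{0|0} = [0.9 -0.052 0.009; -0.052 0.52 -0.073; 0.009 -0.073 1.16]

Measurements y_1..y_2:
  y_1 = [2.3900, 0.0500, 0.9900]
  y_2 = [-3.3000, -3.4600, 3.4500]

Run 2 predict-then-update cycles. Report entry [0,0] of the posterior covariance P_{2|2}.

P_post[0,0] = 0.1978

step 1: x^-=[2.3816, 2.2012, -3.3582]  P^-=[1.5629 -0.2212 -0.0251; -0.2212 0.9703 -0.4345; -0.0251 -0.4345 1.4762]  S=[1.8243 -0.2332 0.0316; -0.2332 1.5597 -0.6381; 0.0316 -0.6381 2.0637]  K=[0.7965 -0.2247 -0.1524; 0.0535 0.6276 -0.0818; 0.0654 0.0024 0.7500]  nu=[0.0741, -1.9521, 4.9386]  x^+=[2.1266, 0.5760, 0.3458]  P^+=[0.2468 -0.0378 -0.0127; -0.0378 0.2873 -0.0079; -0.0127 -0.0079 0.3069]
step 2: x^-=[2.6705, 0.2611, -0.0585]  P^-=[0.6084 -0.0714 -0.0352; -0.0714 0.5436 -0.1459; -0.0352 -0.1459 0.5213]  S=[0.9091 -0.0065 -0.0081; -0.0065 1.0476 -0.2648; -0.0081 -0.2648 1.0027]  K=[0.6391 -0.1759 -0.1256; 0.0493 0.5116 -0.0896; 0.0332 -0.0172 0.5424]  nu=[-6.0273, -3.3496, 3.8174]  x^+=[-1.0719, -2.0916, 1.8691]  P^+=[0.1978 -0.0283 -0.0114; -0.0283 0.2351 -0.0153; -0.0114 -0.0153 0.2203]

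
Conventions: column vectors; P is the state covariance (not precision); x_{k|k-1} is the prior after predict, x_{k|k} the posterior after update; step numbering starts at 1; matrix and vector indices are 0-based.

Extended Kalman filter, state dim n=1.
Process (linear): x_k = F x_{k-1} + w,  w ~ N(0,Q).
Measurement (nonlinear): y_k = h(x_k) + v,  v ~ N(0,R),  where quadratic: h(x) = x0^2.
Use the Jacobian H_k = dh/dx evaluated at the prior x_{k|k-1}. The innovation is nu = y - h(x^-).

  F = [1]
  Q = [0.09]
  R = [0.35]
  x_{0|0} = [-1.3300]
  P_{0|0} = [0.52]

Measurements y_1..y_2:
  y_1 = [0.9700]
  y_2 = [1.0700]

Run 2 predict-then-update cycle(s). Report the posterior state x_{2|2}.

x_post = [-1.0410]

step 1: x^-=[-1.3300]  P^-=[0.6100]  H_jac=[-2.6600]  S=[4.6661]  K=[-0.3477]  nu=[-0.7989]  x^+=[-1.0522]  P^+=[0.0458]
step 2: x^-=[-1.0522]  P^-=[0.1358]  H_jac=[-2.1044]  S=[0.9512]  K=[-0.3003]  nu=[-0.0371]  x^+=[-1.0410]  P^+=[0.0500]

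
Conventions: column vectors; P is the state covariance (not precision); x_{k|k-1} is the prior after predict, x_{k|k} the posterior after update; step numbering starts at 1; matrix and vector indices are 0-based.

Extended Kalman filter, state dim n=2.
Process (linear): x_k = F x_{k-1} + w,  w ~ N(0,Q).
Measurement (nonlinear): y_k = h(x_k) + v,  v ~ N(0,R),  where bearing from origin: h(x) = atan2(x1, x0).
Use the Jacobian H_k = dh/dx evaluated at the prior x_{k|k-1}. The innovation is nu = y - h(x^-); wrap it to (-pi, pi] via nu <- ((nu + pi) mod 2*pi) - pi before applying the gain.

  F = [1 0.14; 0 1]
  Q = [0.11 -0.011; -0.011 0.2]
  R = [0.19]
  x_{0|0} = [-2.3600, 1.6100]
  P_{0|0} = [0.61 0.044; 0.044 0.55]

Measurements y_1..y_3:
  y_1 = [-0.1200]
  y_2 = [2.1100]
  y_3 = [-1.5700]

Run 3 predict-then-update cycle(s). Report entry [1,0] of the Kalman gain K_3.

K[1,0] = -0.0796

step 1: x^-=[-2.1346, 1.6100]  P^-=[0.7431 0.1100; 0.1100 0.7500]  H_jac=[-0.2252 -0.2986]  S=[0.3094]  K=[-0.6472; -0.8040]  nu=[-2.6154]  x^+=[-0.4420, 3.7128]  P^+=[0.6135 -0.0510; -0.0510 0.5500]
step 2: x^-=[0.0778, 3.7128]  P^-=[0.7200 0.0150; 0.0150 0.7500]  H_jac=[-0.2692 0.0056]  S=[0.2422]  K=[-0.8001; 0.0007]  nu=[0.5601]  x^+=[-0.3704, 3.7132]  P^+=[0.5650 0.0152; 0.0152 0.7500]
step 3: x^-=[0.1494, 3.7132]  P^-=[0.6940 0.1092; 0.1092 0.9500]  H_jac=[-0.2689 0.0108]  S=[0.2396]  K=[-0.7737; -0.0796]  nu=[-3.1006]  x^+=[2.5482, 3.9600]  P^+=[0.5505 0.0944; 0.0944 0.9485]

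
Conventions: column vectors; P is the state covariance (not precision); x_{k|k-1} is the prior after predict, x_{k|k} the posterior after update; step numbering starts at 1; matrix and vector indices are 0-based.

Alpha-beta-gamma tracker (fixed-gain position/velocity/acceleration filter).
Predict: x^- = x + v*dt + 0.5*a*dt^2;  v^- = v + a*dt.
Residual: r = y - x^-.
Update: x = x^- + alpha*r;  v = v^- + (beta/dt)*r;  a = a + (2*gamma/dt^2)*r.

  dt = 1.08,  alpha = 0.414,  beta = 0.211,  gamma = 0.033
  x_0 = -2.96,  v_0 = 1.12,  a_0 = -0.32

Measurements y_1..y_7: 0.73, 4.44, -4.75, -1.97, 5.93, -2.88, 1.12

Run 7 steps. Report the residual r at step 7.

resid = 2.6653

step 1: x_pred=-1.9370  r=2.6670  x^+=-0.8329  v^+=1.2955  a^+=-0.1691
step 2: x_pred=0.4676  r=3.9724  x^+=2.1122  v^+=1.8889  a^+=0.0557
step 3: x_pred=4.1847  r=-8.9347  x^+=0.4857  v^+=0.2035  a^+=-0.4499
step 4: x_pred=0.4431  r=-2.4131  x^+=-0.5559  v^+=-0.7538  a^+=-0.5864
step 5: x_pred=-1.7120  r=7.6420  x^+=1.4518  v^+=0.1059  a^+=-0.1540
step 6: x_pred=1.4763  r=-4.3563  x^+=-0.3272  v^+=-0.9115  a^+=-0.4005
step 7: x_pred=-1.5453  r=2.6653  x^+=-0.4418  v^+=-0.8234  a^+=-0.2497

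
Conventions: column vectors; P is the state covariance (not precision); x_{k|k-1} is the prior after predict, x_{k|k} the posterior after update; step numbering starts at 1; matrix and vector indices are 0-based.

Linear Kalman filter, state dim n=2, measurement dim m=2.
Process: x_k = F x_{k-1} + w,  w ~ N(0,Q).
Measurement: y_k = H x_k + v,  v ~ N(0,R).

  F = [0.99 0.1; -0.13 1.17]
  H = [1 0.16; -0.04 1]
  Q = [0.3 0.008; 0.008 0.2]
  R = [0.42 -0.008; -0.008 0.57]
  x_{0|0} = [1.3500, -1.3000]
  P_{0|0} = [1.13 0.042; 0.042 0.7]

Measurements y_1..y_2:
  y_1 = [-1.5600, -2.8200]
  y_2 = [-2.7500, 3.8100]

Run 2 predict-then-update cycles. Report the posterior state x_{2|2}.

step 1: x^-=[1.2065, -1.6965]  P^-=[1.4228 -0.0074; -0.0074 1.1646]  S=[1.8703 0.1140; 0.1140 1.7374]  K=[0.7654 -0.0873; 0.0550 0.6668]  nu=[-2.4951, -1.0752]  x^+=[-0.6095, -2.5507]  P^+=[0.3290 -0.0427; -0.0427 0.3779]
step 2: x^-=[-0.8585, -2.9051]  P^-=[0.6178 -0.0390; -0.0390 0.7359]  S=[1.0441 0.0462; 0.0462 1.3100]  K=[0.5888 -0.0694; 0.0505 0.5612]  nu=[-1.4267, 6.6808]  x^+=[-2.1624, 0.7718]  P^+=[0.2533 -0.0342; -0.0342 0.3181]

x_post = [-2.1624, 0.7718]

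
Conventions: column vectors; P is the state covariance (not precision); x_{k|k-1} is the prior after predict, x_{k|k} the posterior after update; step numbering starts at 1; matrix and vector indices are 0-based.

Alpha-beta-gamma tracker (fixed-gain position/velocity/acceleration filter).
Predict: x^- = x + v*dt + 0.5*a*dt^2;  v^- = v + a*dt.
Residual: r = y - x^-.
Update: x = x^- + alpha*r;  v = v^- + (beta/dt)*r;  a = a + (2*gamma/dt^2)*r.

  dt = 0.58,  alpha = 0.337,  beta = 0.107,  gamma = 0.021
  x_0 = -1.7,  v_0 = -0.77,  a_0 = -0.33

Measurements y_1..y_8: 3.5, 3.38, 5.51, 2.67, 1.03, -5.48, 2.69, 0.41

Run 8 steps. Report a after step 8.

a_post = -0.9991

step 1: x_pred=-2.2021  r=5.7021  x^+=-0.2805  v^+=0.0905  a^+=0.3819
step 2: x_pred=-0.1637  r=3.5437  x^+=1.0305  v^+=0.9658  a^+=0.8244
step 3: x_pred=1.7293  r=3.7807  x^+=3.0034  v^+=2.1414  a^+=1.2964
step 4: x_pred=4.4635  r=-1.7935  x^+=3.8591  v^+=2.5624  a^+=1.0725
step 5: x_pred=5.5257  r=-4.4957  x^+=4.0106  v^+=2.3551  a^+=0.5112
step 6: x_pred=5.4626  r=-10.9426  x^+=1.7749  v^+=0.6329  a^+=-0.8550
step 7: x_pred=1.9982  r=0.6918  x^+=2.2313  v^+=0.2646  a^+=-0.7686
step 8: x_pred=2.2555  r=-1.8455  x^+=1.6336  v^+=-0.5217  a^+=-0.9991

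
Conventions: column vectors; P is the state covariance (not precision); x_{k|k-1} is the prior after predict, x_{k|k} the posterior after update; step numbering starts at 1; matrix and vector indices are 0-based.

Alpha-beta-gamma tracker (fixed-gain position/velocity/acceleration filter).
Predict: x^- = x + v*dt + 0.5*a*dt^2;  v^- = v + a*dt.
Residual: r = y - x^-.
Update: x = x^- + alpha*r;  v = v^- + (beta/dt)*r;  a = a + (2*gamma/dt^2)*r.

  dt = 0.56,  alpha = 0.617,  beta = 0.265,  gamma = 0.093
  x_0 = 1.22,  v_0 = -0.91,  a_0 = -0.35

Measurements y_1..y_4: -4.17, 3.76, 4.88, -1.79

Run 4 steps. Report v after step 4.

v_post = 1.4884

step 1: x_pred=0.6555  r=-4.8255  x^+=-2.3218  v^+=-3.3895  a^+=-3.2121
step 2: x_pred=-4.7236  r=8.4836  x^+=0.5108  v^+=-1.1737  a^+=1.8197
step 3: x_pred=0.1388  r=4.7412  x^+=3.0641  v^+=2.0889  a^+=4.6317
step 4: x_pred=4.9602  r=-6.7502  x^+=0.7953  v^+=1.4884  a^+=0.6281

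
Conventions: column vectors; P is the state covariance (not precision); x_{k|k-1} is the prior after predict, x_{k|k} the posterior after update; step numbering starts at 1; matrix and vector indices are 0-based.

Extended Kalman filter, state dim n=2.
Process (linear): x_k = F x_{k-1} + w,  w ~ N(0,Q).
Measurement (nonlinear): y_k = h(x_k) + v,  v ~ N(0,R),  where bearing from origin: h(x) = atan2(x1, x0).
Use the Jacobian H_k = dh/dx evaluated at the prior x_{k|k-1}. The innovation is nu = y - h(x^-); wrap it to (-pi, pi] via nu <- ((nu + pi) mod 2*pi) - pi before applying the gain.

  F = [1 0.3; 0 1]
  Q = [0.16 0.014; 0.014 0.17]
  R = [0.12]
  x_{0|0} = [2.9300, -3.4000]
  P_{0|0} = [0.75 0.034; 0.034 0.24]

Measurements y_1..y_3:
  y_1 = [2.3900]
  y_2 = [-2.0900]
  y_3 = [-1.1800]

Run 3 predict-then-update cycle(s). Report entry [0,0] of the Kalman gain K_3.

K[0,0] = 0.6435

step 1: x^-=[1.9100, -3.4000]  P^-=[0.9520 0.1200; 0.1200 0.4100]  H_jac=[0.2236 0.1256]  S=[0.1808]  K=[1.2606; 0.4332]  nu=[-2.8342]  x^+=[-1.6629, -4.6278]  P^+=[0.6647 0.0213; 0.0213 0.3761]
step 2: x^-=[-3.0512, -4.6278]  P^-=[0.8713 0.1481; 0.1481 0.5461]  H_jac=[0.1506 -0.0993]  S=[0.1407]  K=[0.8281; -0.2268]  nu=[0.0637]  x^+=[-2.9985, -4.6423]  P^+=[0.7748 0.1745; 0.1745 0.5388]
step 3: x^-=[-4.3912, -4.6423]  P^-=[1.0880 0.3502; 0.3502 0.7088]  H_jac=[0.1137 -0.1075]  S=[0.1337]  K=[0.6435; -0.2724]  nu=[1.1484]  x^+=[-3.6521, -4.9551]  P^+=[1.0327 0.3736; 0.3736 0.6989]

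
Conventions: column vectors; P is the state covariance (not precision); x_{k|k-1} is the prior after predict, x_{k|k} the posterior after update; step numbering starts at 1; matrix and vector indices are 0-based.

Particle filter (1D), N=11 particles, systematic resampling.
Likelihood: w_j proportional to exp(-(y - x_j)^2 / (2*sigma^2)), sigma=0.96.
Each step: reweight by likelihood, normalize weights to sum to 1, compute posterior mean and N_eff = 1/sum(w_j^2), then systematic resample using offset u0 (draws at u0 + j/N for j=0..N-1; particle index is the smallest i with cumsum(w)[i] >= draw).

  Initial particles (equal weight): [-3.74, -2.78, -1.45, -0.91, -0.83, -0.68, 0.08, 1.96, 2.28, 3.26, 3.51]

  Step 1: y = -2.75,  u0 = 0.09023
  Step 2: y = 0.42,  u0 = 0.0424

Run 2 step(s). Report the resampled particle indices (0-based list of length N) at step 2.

step 1: w=[0.2456, 0.4178, 0.1671, 0.0666, 0.0566, 0.0409, 0.0054, 0.0000, 0.0000, 0.0000, 0.0000]  mean=-2.4573  Neff=3.6745  idx=[0, 0, 1, 1, 1, 1, 1, 2, 2, 4, 6]
step 2: w=[0.0000, 0.0000, 0.0023, 0.0023, 0.0023, 0.0023, 0.0023, 0.0889, 0.0889, 0.2539, 0.5567]  mean=-0.4563  Neff=2.5626  idx=[7, 8, 9, 9, 9, 10, 10, 10, 10, 10, 10]

resampled_idx = [7, 8, 9, 9, 9, 10, 10, 10, 10, 10, 10]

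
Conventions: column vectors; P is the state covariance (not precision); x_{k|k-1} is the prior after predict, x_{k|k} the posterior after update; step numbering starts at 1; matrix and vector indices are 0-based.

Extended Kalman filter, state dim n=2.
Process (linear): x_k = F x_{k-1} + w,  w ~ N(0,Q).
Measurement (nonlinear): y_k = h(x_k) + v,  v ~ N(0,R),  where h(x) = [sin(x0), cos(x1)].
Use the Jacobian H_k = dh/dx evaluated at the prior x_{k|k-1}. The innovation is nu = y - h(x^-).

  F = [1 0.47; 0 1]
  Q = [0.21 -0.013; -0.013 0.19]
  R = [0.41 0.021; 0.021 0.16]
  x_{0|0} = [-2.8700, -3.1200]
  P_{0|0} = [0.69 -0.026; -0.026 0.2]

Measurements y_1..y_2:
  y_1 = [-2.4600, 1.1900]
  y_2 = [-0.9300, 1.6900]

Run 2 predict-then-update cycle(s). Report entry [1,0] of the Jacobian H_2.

H_jac[1,0] = 0.0000

step 1: x^-=[-4.3364, -3.1200]  P^-=[0.9197 0.0550; 0.0550 0.3900]  H_jac=[-0.3672 0.0000; 0.0000 0.0216]  S=[0.5340 0.0206; 0.0206 0.1602]  K=[-0.6359 0.0890; -0.0400 0.0577]  nu=[-3.3901, 2.1898]  x^+=[-1.9858, -2.8579]  P^+=[0.7049 0.0414; 0.0414 0.3887]
step 2: x^-=[-3.3290, -2.8579]  P^-=[1.0397 0.2111; 0.2111 0.5787]  H_jac=[-0.9825 0.0000; 0.0000 0.2799]  S=[1.4136 -0.0371; -0.0371 0.2053]  K=[-0.7185 0.1581; -0.1266 0.7660]  nu=[-1.1163, 2.6500]  x^+=[-2.1080, -0.6866]  P^+=[0.2964 0.0365; 0.0365 0.4284]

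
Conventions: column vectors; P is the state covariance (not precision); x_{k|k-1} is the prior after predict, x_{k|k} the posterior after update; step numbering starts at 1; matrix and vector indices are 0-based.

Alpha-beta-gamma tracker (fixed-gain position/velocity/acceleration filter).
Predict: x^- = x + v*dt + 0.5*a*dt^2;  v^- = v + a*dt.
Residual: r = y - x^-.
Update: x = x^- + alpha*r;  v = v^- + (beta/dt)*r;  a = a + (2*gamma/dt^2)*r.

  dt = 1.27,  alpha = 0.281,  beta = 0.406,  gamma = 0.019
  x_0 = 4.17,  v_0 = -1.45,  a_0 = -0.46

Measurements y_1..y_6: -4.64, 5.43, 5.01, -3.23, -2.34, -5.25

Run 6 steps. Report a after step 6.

step 1: x_pred=1.9575  r=-6.5975  x^+=0.1036  v^+=-4.1433  a^+=-0.6154
step 2: x_pred=-5.6547  r=11.0847  x^+=-2.5399  v^+=-1.3813  a^+=-0.3543
step 3: x_pred=-4.5799  r=9.5899  x^+=-1.8851  v^+=1.2345  a^+=-0.1283
step 4: x_pred=-0.4208  r=-2.8092  x^+=-1.2102  v^+=0.1734  a^+=-0.1945
step 5: x_pred=-1.1468  r=-1.1932  x^+=-1.4821  v^+=-0.4550  a^+=-0.2226
step 6: x_pred=-2.2395  r=-3.0105  x^+=-3.0855  v^+=-1.7002  a^+=-0.2936

a_post = -0.2936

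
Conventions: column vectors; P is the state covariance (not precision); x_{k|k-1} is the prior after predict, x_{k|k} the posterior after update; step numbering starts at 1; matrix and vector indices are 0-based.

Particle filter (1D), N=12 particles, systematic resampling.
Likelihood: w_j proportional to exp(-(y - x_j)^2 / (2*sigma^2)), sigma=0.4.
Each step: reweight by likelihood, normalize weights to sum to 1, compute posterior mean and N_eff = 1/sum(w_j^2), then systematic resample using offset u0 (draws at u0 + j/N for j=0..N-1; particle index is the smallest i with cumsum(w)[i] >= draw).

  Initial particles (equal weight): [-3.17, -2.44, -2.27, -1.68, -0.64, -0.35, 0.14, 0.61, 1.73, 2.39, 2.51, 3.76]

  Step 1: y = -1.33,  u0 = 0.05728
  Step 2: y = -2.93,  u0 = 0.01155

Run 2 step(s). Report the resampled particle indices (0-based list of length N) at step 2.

resampled_idx = [0, 0, 0, 0, 0, 0, 0, 0, 0, 0, 2, 5]

step 1: w=[0.0000, 0.0204, 0.0606, 0.6537, 0.2165, 0.0477, 0.0011, 0.0000, 0.0000, 0.0000, 0.0000, 0.0000]  mean=-1.4407  Neff=2.0810  idx=[2, 3, 3, 3, 3, 3, 3, 3, 3, 4, 4, 5]
step 2: w=[0.8088, 0.0239, 0.0239, 0.0239, 0.0239, 0.0239, 0.0239, 0.0239, 0.0239, 0.0000, 0.0000, 0.0000]  mean=-2.1572  Neff=1.5181  idx=[0, 0, 0, 0, 0, 0, 0, 0, 0, 0, 2, 5]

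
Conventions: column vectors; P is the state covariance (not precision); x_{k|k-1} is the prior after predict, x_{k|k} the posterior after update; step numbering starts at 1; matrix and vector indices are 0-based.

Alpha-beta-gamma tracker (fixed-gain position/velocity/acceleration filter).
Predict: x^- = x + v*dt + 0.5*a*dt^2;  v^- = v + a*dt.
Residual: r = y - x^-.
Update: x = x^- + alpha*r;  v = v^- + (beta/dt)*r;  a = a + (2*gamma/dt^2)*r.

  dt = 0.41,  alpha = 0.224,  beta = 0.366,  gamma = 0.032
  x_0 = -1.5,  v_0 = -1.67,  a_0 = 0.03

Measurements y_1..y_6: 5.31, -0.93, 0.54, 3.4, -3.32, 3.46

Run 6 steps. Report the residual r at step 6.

resid = 2.3911

step 1: x_pred=-2.1822  r=7.4922  x^+=-0.5039  v^+=5.0304  a^+=2.8825
step 2: x_pred=1.8008  r=-2.7308  x^+=1.1891  v^+=3.7745  a^+=1.8428
step 3: x_pred=2.8915  r=-2.3515  x^+=2.3648  v^+=2.4308  a^+=0.9475
step 4: x_pred=3.4411  r=-0.0411  x^+=3.4319  v^+=2.7826  a^+=0.9318
step 5: x_pred=4.6511  r=-7.9711  x^+=2.8656  v^+=-3.9510  a^+=-2.1030
step 6: x_pred=1.0689  r=2.3911  x^+=1.6045  v^+=-2.6787  a^+=-1.1926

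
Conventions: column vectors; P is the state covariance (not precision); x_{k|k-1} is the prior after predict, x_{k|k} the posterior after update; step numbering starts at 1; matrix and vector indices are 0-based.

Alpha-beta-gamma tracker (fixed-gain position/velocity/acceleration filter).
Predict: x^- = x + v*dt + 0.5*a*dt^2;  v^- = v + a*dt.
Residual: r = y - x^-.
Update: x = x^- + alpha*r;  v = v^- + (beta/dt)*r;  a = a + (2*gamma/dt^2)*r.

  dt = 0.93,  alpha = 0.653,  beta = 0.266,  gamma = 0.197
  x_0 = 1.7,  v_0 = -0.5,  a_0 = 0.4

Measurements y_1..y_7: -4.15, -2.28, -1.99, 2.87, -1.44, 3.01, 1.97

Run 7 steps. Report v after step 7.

v_post = 5.7398

step 1: x_pred=1.4080  r=-5.5580  x^+=-2.2214  v^+=-1.7177  a^+=-2.1319
step 2: x_pred=-4.7408  r=2.4608  x^+=-3.1339  v^+=-2.9965  a^+=-1.0109
step 3: x_pred=-6.3578  r=4.3678  x^+=-3.5056  v^+=-2.6874  a^+=0.9788
step 4: x_pred=-5.5816  r=8.4516  x^+=-0.0627  v^+=0.6403  a^+=4.8289
step 5: x_pred=2.6210  r=-4.0610  x^+=-0.0308  v^+=3.9696  a^+=2.9789
step 6: x_pred=4.9492  r=-1.9392  x^+=3.6829  v^+=6.1854  a^+=2.0956
step 7: x_pred=10.3415  r=-8.3715  x^+=4.8749  v^+=5.7398  a^+=-1.7180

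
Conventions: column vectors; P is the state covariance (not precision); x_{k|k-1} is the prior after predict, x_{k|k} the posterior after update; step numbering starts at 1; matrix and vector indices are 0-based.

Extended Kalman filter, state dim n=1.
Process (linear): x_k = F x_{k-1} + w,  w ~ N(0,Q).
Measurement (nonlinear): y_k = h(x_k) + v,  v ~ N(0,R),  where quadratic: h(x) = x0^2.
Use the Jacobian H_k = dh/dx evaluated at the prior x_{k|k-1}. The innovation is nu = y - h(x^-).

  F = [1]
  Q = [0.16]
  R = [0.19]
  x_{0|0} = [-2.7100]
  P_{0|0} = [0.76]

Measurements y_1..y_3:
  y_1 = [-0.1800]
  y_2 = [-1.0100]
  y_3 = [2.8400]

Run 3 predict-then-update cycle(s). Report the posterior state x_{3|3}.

step 1: x^-=[-2.7100]  P^-=[0.9200]  H_jac=[-5.4200]  S=[27.2163]  K=[-0.1832]  nu=[-7.5241]  x^+=[-1.3315]  P^+=[0.0064]
step 2: x^-=[-1.3315]  P^-=[0.1664]  H_jac=[-2.6630]  S=[1.3702]  K=[-0.3234]  nu=[-2.7828]  x^+=[-0.4314]  P^+=[0.0231]
step 3: x^-=[-0.4314]  P^-=[0.1831]  H_jac=[-0.8628]  S=[0.3263]  K=[-0.4841]  nu=[2.6539]  x^+=[-1.7162]  P^+=[0.1066]

x_post = [-1.7162]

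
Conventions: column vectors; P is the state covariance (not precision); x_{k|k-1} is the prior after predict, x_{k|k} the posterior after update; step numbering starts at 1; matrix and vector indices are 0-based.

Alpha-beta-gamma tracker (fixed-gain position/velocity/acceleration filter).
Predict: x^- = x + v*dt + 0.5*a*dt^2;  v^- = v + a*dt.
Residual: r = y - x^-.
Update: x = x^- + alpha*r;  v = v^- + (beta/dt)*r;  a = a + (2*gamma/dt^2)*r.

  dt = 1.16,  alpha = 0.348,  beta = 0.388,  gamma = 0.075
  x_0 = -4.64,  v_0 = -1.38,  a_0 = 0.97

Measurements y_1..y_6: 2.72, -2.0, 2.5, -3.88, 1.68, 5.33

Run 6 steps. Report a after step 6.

step 1: x_pred=-5.5882  r=8.3082  x^+=-2.6969  v^+=2.5241  a^+=1.8962
step 2: x_pred=1.5068  r=-3.5068  x^+=0.2864  v^+=3.5507  a^+=1.5052
step 3: x_pred=5.4180  r=-2.9180  x^+=4.4025  v^+=4.3208  a^+=1.1800
step 4: x_pred=10.2085  r=-14.0885  x^+=5.3057  v^+=0.9772  a^+=-0.3906
step 5: x_pred=6.1764  r=-4.4964  x^+=4.6117  v^+=-0.9799  a^+=-0.8918
step 6: x_pred=2.8750  r=2.4550  x^+=3.7294  v^+=-1.1932  a^+=-0.6181

a_post = -0.6181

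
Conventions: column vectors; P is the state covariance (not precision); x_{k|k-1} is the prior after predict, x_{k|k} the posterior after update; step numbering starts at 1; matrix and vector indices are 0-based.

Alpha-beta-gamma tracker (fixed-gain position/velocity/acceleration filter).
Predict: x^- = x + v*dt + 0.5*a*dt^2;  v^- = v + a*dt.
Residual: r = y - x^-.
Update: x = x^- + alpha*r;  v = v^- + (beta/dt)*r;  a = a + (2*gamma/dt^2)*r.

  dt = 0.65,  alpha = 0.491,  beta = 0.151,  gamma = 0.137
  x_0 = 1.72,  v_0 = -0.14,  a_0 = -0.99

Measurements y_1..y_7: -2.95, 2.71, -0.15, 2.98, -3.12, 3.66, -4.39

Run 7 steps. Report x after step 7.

x_post = 0.4885

step 1: x_pred=1.4199  r=-4.3699  x^+=-0.7257  v^+=-1.7987  a^+=-3.8239
step 2: x_pred=-2.7027  r=5.4127  x^+=-0.0451  v^+=-3.0268  a^+=-0.3137
step 3: x_pred=-2.0788  r=1.9288  x^+=-1.1317  v^+=-2.7827  a^+=0.9371
step 4: x_pred=-2.7425  r=5.7225  x^+=0.0672  v^+=-0.8442  a^+=4.6483
step 5: x_pred=0.5005  r=-3.6205  x^+=-1.2772  v^+=1.3362  a^+=2.3003
step 6: x_pred=0.0773  r=3.5827  x^+=1.8364  v^+=3.6637  a^+=4.6238
step 7: x_pred=5.1945  r=-9.5845  x^+=0.4885  v^+=4.4426  a^+=-1.5920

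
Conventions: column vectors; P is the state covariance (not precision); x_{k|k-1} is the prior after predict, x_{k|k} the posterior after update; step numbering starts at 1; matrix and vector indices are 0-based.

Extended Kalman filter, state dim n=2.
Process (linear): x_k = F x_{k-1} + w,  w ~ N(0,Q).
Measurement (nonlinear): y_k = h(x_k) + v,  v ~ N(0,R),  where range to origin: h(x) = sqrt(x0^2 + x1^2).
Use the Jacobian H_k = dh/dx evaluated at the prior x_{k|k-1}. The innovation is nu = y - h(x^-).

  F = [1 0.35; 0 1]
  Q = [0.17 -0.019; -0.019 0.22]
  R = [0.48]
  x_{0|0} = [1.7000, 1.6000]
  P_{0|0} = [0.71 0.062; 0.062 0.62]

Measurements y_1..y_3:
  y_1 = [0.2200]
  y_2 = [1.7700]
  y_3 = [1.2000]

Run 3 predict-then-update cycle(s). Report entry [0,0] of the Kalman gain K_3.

K[0,0] = 0.4199

step 1: x^-=[2.2600, 1.6000]  P^-=[0.9994 0.2600; 0.2600 0.8400]  H_jac=[0.8162 0.5778]  S=[1.6714]  K=[0.5779; 0.4174]  nu=[-2.5490]  x^+=[0.7869, 0.5361]  P^+=[0.4412 -0.1431; -0.1431 0.5489]
step 2: x^-=[0.9746, 0.5361]  P^-=[0.5782 0.0300; 0.0300 0.7689]  H_jac=[0.8762 0.4820]  S=[1.1278]  K=[0.4620; 0.3519]  nu=[0.6577]  x^+=[1.2784, 0.7675]  P^+=[0.3375 -0.1534; -0.1534 0.6292]
step 3: x^-=[1.5471, 0.7675]  P^-=[0.4772 0.0479; 0.0479 0.8492]  H_jac=[0.8958 0.4444]  S=[1.0688]  K=[0.4199; 0.3932]  nu=[-0.5270]  x^+=[1.3258, 0.5603]  P^+=[0.2888 -0.1286; -0.1286 0.6839]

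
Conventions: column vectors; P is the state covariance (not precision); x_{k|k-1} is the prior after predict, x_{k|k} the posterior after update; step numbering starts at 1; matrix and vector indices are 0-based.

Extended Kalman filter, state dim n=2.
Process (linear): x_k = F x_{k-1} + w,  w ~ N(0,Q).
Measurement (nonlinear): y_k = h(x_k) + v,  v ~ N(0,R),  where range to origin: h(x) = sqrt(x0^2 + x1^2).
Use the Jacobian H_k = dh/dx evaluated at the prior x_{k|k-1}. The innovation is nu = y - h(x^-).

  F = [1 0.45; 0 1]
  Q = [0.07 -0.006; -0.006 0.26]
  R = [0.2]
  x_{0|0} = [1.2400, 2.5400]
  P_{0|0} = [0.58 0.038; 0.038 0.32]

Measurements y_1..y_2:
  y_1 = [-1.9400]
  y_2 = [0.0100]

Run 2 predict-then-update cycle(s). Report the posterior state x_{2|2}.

x_post = [-0.4374, -0.0617]

step 1: x^-=[2.3830, 2.5400]  P^-=[0.7490 0.1760; 0.1760 0.5800]  H_jac=[0.6842 0.7293]  S=[1.0348]  K=[0.6193; 0.5252]  nu=[-5.4229]  x^+=[-0.9754, -0.3078]  P^+=[0.3521 -0.1605; -0.1605 0.2946]
step 2: x^-=[-1.1139, -0.3078]  P^-=[0.3373 -0.0339; -0.0339 0.5546]  H_jac=[-0.9639 -0.2664]  S=[0.5353]  K=[-0.5905; -0.2149]  nu=[-1.1457]  x^+=[-0.4374, -0.0617]  P^+=[0.1507 -0.1019; -0.1019 0.5299]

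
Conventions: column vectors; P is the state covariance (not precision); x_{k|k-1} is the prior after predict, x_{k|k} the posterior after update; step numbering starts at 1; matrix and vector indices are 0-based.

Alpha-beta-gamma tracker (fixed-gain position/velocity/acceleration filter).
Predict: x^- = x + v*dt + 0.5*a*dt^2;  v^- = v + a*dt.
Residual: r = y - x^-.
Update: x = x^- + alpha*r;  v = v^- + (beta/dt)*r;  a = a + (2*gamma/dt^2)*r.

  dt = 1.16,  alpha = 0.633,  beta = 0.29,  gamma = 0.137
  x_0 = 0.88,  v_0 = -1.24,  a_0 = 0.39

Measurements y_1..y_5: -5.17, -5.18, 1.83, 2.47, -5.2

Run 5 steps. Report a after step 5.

a_post = 0.2412

step 1: x_pred=-0.2960  r=-4.8740  x^+=-3.3812  v^+=-2.0061  a^+=-0.6025
step 2: x_pred=-6.1137  r=0.9337  x^+=-5.5227  v^+=-2.4716  a^+=-0.4124
step 3: x_pred=-8.6671  r=10.4971  x^+=-2.0224  v^+=-0.3256  a^+=1.7251
step 4: x_pred=-1.2395  r=3.7095  x^+=1.1086  v^+=2.6029  a^+=2.4805
step 5: x_pred=5.7969  r=-10.9969  x^+=-1.1642  v^+=2.7310  a^+=0.2412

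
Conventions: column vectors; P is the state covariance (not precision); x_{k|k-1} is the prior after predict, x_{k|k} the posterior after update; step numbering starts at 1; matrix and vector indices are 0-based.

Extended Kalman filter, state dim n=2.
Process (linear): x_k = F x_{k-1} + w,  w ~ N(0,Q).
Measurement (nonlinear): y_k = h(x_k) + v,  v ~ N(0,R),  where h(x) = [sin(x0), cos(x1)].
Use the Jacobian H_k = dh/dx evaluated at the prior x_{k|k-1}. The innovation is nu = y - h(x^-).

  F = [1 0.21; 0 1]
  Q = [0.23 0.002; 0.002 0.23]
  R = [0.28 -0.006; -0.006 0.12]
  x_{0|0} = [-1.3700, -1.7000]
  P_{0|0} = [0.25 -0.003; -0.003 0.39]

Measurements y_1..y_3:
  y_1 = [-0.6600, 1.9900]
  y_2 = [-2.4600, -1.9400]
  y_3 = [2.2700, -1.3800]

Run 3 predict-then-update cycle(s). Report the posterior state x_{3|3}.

x_post = [1.2855, 2.8548]

step 1: x^-=[-1.7270, -1.7000]  P^-=[0.4959 0.0809; 0.0809 0.6200]  H_jac=[-0.1556 0.0000; 0.0000 0.9917]  S=[0.2920 -0.0185; -0.0185 0.7297]  K=[-0.2577 0.1034; 0.0102 0.8428]  nu=[0.3278, 2.1188]  x^+=[-1.5923, 0.0892]  P^+=[0.4678 0.0141; 0.0141 0.1019]
step 2: x^-=[-1.5736, 0.0892]  P^-=[0.7082 0.0375; 0.0375 0.3319]  H_jac=[-0.0028 0.0000; 0.0000 -0.0891]  S=[0.2800 -0.0060; -0.0060 0.1226]  K=[-0.0077 -0.0276; -0.0055 -0.2414]  nu=[-1.4600, -2.9360]  x^+=[-1.4813, 0.8059]  P^+=[0.7081 0.0367; 0.0367 0.3248]
step 3: x^-=[-1.3121, 0.8059]  P^-=[0.9678 0.1069; 0.1069 0.5548]  H_jac=[0.2559 0.0000; 0.0000 -0.7215]  S=[0.3434 -0.0257; -0.0257 0.4088]  K=[0.7104 -0.1439; 0.0063 -0.9788]  nu=[3.2367, -2.0725]  x^+=[1.2855, 2.8548]  P^+=[0.7808 0.0298; 0.0298 0.1629]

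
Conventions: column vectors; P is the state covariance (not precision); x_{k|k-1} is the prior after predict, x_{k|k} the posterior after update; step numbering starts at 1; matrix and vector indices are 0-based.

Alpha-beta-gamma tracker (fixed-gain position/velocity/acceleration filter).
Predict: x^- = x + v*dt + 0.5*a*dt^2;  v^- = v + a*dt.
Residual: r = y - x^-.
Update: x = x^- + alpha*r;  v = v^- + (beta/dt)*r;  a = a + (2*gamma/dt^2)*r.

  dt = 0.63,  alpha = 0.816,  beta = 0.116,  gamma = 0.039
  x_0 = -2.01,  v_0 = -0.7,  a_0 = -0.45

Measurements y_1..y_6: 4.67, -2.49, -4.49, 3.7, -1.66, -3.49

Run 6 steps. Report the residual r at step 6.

resid = -2.4912

step 1: x_pred=-2.5403  r=7.2103  x^+=3.3433  v^+=0.3441  a^+=0.9670
step 2: x_pred=3.7520  r=-6.2420  x^+=-1.3415  v^+=-0.1960  a^+=-0.2597
step 3: x_pred=-1.5165  r=-2.9735  x^+=-3.9429  v^+=-0.9071  a^+=-0.8441
step 4: x_pred=-4.6819  r=8.3819  x^+=2.1577  v^+=0.1044  a^+=0.8032
step 5: x_pred=2.3829  r=-4.0429  x^+=-0.9161  v^+=-0.1340  a^+=0.0086
step 6: x_pred=-0.9988  r=-2.4912  x^+=-3.0316  v^+=-0.5872  a^+=-0.4809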